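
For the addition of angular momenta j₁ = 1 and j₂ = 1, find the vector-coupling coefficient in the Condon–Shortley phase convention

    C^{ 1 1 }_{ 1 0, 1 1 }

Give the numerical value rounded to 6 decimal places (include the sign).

√[3·1!1!1!/4! · 1!1!2!0!2!0!] = √(1/2)
  +(−1)^1/∏(1,0,0,1,1,0)! = -1  (running -1)
⟨..|..⟩ = √(1/2)·(-1) = -0.707107

−√(1/2) = -0.707107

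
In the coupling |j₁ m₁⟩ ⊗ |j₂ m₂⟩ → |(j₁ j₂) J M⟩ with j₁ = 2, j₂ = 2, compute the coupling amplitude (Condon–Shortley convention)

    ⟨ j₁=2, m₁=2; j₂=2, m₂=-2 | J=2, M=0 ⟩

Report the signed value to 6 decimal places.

triangle: 2!×2!×2!/7! = 8/5040
(j±m)!: 4!×0!×0!×4!×2!×2! = 2304
prefactor² = (2J+1)×Δ×N² = 128/7
  k=0: +1/(0!×2!×0!×0!×2!×2!) = 1/8
Σ = 1/8  ⇒  CG² = 128/7×1/8² = 2/7
CG = +√(2/7) = +0.534522

+0.534522  (= +√(2/7))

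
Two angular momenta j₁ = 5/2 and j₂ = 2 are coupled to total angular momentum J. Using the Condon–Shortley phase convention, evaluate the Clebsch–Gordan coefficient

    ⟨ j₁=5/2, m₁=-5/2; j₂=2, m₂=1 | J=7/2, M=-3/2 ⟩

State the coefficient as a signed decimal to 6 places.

√[8·1!4!3!/9! · 0!5!3!1!2!5!] = √(3840/7)
  +(−1)^1/∏(1,0,4,2,0,1)! = -1/48  (running -1/48)
⟨..|..⟩ = √(3840/7)·(-1/48) = -0.487950

-0.487950  (= −√(5/21))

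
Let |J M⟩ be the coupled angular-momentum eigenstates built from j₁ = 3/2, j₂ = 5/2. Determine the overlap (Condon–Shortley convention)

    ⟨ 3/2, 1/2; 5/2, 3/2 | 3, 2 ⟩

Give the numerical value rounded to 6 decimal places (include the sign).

−√(1/12) = -0.288675

j₁+j₂−J=1  J+j₁−j₂=2  J−j₁+j₂=4  j₁+j₂+J+1=8
(j₁±m₁, j₂±m₂, J±M) = (2,1,4,1,5,1)
P² = 48
sum k=0..1:
  [0] +1/24 = 1/24
  [1] −1/12 = -1/12
S = -1/24
C² = P²·S² = 1/12 ; C = -0.288675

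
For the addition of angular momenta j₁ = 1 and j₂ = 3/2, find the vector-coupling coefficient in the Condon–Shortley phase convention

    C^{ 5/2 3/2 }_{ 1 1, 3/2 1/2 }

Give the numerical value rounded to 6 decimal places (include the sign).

triangle: 0!×2!×3!/6! = 12/720
(j±m)!: 2!×0!×2!×1!×4!×1! = 96
prefactor² = (2J+1)×Δ×N² = 48/5
  k=0: +1/(0!×0!×0!×2!×2!×1!) = 1/4
Σ = 1/4  ⇒  CG² = 48/5×1/4² = 3/5
CG = +√(3/5) = +0.774597

+√(3/5) = +0.774597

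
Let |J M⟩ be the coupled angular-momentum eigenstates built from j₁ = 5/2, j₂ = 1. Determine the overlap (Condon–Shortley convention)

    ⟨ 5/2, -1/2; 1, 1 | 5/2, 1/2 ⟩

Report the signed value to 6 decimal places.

−√(18/35) ≈ -0.717137

√[6·1!4!1!/7! · 2!3!2!0!3!2!] = √(288/35)
  +(−1)^1/∏(1,0,2,1,2,0)! = -1/4  (running -1/4)
⟨..|..⟩ = √(288/35)·(-1/4) = -0.717137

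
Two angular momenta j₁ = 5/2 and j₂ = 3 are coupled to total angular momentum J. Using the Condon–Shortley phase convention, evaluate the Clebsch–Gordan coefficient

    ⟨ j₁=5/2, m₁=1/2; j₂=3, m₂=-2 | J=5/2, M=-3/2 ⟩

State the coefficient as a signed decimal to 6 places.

triangle: 3!×2!×3!/9! = 72/362880
(j±m)!: 3!×2!×1!×5!×1!×4! = 34560
prefactor² = (2J+1)×Δ×N² = 288/7
  k=0: +1/(0!×3!×2!×1!×0!×2!) = 1/24
  k=1: −1/(1!×2!×1!×0!×1!×3!) = -1/12
Σ = -1/24  ⇒  CG² = 288/7×(-1/24)² = 1/14
CG = −√(1/14) = -0.267261

−√(1/14) = -0.267261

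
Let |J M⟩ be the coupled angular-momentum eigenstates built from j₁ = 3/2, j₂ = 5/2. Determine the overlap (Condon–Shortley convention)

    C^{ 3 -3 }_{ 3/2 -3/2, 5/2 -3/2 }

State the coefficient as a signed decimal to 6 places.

√[7·1!2!4!/8! · 0!3!1!4!0!6!] = √(864)
  +(−1)^1/∏(1,0,2,0,0,4)! = -1/48  (running -1/48)
⟨..|..⟩ = √(864)·(-1/48) = -0.612372

−√(3/8) ≈ -0.612372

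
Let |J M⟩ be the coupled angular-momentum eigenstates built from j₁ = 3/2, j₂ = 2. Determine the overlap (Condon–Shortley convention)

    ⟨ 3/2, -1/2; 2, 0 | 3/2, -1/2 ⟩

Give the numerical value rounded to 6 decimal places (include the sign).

−√(1/5) = -0.447214

triangle: 2!·1!·2!/6! = 4/720
(j±m)!: 1!·2!·2!·2!·1!·2! = 16
prefactor² = (2J+1)·Δ·N² = 16/45
  k=1: −1/(1!·1!·1!·1!·0!·1!) = -1
  k=2: +1/(2!·0!·0!·0!·1!·2!) = 1/4
Σ = -3/4  ⇒  CG² = 16/45·(-3/4)² = 1/5
CG = −√(1/5) = -0.447214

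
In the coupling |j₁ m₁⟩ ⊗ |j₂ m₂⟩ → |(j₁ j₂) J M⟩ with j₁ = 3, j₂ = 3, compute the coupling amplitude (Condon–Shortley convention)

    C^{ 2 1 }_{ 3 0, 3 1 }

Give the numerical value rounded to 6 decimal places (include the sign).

+0.154303

j₁+j₂−J=4  J+j₁−j₂=2  J−j₁+j₂=2  j₁+j₂+J+1=9
(j₁±m₁, j₂±m₂, J±M) = (3,3,4,2,3,1)
P² = 96/7
sum k=2..3:
  [2] +1/8 = 1/8
  [3] −1/12 = -1/12
S = 1/24
C² = P²·S² = 1/42 ; C = +0.154303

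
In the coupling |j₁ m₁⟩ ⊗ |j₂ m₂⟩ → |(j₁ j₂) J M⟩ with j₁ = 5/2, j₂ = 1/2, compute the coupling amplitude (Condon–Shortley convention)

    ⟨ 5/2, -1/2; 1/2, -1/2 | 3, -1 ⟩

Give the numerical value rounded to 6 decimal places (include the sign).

√[7·0!5!1!/7! · 2!3!0!1!2!4!] = √(96)
  +(−1)^0/∏(0,0,3,0,2,1)! = 1/12  (running 1/12)
⟨..|..⟩ = √(96)·(1/12) = +0.816497

+0.816497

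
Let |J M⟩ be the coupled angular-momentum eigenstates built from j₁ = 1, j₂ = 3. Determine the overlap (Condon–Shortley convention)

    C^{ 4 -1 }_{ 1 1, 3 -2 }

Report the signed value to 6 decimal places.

√[9·0!2!6!/9! · 2!0!1!5!3!5!] = √(43200/7)
  +(−1)^0/∏(0,0,0,1,2,5)! = 1/240  (running 1/240)
⟨..|..⟩ = √(43200/7)·(1/240) = +0.327327

+0.327327  (= +√(3/28))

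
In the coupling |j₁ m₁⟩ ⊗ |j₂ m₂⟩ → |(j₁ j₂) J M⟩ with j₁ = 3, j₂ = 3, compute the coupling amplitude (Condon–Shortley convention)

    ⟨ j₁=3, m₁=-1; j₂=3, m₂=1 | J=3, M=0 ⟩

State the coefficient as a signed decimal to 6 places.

j₁+j₂−J=3  J+j₁−j₂=3  J−j₁+j₂=3  j₁+j₂+J+1=10
(j₁±m₁, j₂±m₂, J±M) = (2,4,4,2,3,3)
P² = 864/25
sum k=1..3:
  [1] −1/72 = -1/72
  [2] +1/8 = 1/8
  [3] −1/24 = -1/24
S = 5/72
C² = P²·S² = 1/6 ; C = +0.408248

+0.408248  (= +√(1/6))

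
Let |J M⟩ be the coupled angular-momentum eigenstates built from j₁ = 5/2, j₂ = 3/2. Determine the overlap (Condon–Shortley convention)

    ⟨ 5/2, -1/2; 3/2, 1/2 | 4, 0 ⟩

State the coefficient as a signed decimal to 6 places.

+0.654654  (= +√(3/7))

triangle: 0!·5!·3!/9! = 720/362880
(j±m)!: 2!·3!·2!·1!·4!·4! = 13824
prefactor² = (2J+1)·Δ·N² = 1728/7
  k=0: +1/(0!·0!·3!·2!·2!·1!) = 1/24
Σ = 1/24  ⇒  CG² = 1728/7·1/24² = 3/7
CG = +√(3/7) = +0.654654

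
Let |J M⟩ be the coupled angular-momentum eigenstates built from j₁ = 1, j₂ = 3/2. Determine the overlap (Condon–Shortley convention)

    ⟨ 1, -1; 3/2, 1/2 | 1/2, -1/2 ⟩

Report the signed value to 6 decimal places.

+0.408248

triangle: 2!×0!×1!/4! = 2/24
(j±m)!: 0!×2!×2!×1!×0!×1! = 4
prefactor² = (2J+1)×Δ×N² = 2/3
  k=2: +1/(2!×0!×0!×0!×0!×1!) = 1/2
Σ = 1/2  ⇒  CG² = 2/3×1/2² = 1/6
CG = +√(1/6) = +0.408248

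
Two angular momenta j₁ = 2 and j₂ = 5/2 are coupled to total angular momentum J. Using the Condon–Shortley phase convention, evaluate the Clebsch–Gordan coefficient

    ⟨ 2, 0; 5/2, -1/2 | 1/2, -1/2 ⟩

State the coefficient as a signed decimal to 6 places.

+0.447214  (= +√(1/5))

triangle: 4!×0!×1!/6! = 24/720
(j±m)!: 2!×2!×2!×3!×0!×1! = 48
prefactor² = (2J+1)×Δ×N² = 16/5
  k=2: +1/(2!×2!×0!×0!×0!×1!) = 1/4
Σ = 1/4  ⇒  CG² = 16/5×1/4² = 1/5
CG = +√(1/5) = +0.447214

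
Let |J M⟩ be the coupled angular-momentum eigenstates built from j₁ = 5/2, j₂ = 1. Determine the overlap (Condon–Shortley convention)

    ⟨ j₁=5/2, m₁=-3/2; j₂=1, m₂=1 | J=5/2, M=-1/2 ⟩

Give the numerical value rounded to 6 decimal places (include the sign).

−√(16/35) = -0.676123

triangle: 1!×4!×1!/7! = 24/5040
(j±m)!: 1!×4!×2!×0!×2!×3! = 576
prefactor² = (2J+1)×Δ×N² = 576/35
  k=1: −1/(1!×0!×3!×1!×1!×0!) = -1/6
Σ = -1/6  ⇒  CG² = 576/35×(-1/6)² = 16/35
CG = −√(16/35) = -0.676123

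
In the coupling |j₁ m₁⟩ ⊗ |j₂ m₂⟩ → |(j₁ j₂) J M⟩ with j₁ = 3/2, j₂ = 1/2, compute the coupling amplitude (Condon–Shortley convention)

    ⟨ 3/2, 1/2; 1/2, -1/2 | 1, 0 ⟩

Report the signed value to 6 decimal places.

+√(1/2) ≈ +0.707107

triangle: 1!·2!·0!/4! = 2/24
(j±m)!: 2!·1!·0!·1!·1!·1! = 2
prefactor² = (2J+1)·Δ·N² = 1/2
  k=0: +1/(0!·1!·1!·0!·1!·0!) = 1
Σ = 1  ⇒  CG² = 1/2·1² = 1/2
CG = +√(1/2) = +0.707107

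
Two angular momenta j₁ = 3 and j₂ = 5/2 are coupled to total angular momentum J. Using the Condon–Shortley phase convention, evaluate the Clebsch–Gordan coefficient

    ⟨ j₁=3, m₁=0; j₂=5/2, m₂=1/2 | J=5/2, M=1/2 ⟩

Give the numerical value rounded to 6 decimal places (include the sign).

triangle: 3!·3!·2!/9! = 72/362880
(j±m)!: 3!·3!·3!·2!·3!·2! = 5184
prefactor² = (2J+1)·Δ·N² = 216/35
  k=1: −1/(1!·2!·2!·2!·1!·0!) = -1/8
  k=2: +1/(2!·1!·1!·1!·2!·1!) = 1/4
  k=3: −1/(3!·0!·0!·0!·3!·2!) = -1/72
Σ = 1/9  ⇒  CG² = 216/35·1/9² = 8/105
CG = +√(8/105) = +0.276026

+√(8/105) = +0.276026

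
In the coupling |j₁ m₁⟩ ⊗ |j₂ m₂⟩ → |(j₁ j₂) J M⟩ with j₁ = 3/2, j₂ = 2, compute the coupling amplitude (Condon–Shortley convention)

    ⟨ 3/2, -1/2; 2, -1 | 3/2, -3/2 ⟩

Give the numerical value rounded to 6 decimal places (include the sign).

√[4·2!1!2!/6! · 1!2!1!3!0!3!] = √(8/5)
  +(−1)^1/∏(1,1,1,0,0,2)! = -1/2  (running -1/2)
⟨..|..⟩ = √(8/5)·(-1/2) = -0.632456

−√(2/5) ≈ -0.632456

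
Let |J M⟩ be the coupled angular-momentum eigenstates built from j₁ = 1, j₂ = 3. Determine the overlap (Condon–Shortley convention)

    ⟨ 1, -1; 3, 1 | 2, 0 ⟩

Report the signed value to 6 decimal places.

triangle: 2!×0!×4!/7! = 48/5040
(j±m)!: 0!×2!×4!×2!×2!×2! = 384
prefactor² = (2J+1)×Δ×N² = 128/7
  k=2: +1/(2!×0!×0!×2!×0!×2!) = 1/8
Σ = 1/8  ⇒  CG² = 128/7×1/8² = 2/7
CG = +√(2/7) = +0.534522

+0.534522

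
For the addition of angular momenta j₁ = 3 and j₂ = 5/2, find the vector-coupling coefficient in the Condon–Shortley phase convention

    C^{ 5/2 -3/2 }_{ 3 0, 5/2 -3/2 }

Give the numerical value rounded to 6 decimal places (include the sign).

-0.483046

triangle: 3!·3!·2!/9! = 72/362880
(j±m)!: 3!·3!·1!·4!·1!·4! = 20736
prefactor² = (2J+1)·Δ·N² = 864/35
  k=0: +1/(0!·3!·3!·1!·0!·1!) = 1/36
  k=1: −1/(1!·2!·2!·0!·1!·2!) = -1/8
Σ = -7/72  ⇒  CG² = 864/35·(-7/72)² = 7/30
CG = −√(7/30) = -0.483046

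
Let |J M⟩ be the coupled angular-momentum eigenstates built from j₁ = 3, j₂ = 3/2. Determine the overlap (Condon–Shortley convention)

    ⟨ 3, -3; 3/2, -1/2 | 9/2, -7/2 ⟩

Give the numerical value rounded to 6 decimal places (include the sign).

√[10·0!6!3!/10! · 0!6!1!2!1!8!] = √(691200)
  +(−1)^0/∏(0,0,6,1,0,2)! = 1/1440  (running 1/1440)
⟨..|..⟩ = √(691200)·(1/1440) = +0.577350

+√(1/3) ≈ +0.577350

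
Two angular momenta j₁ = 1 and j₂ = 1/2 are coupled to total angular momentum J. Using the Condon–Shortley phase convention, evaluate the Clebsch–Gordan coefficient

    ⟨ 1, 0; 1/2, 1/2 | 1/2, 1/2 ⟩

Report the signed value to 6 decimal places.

−√(1/3) ≈ -0.577350

j₁+j₂−J=1  J+j₁−j₂=1  J−j₁+j₂=0  j₁+j₂+J+1=3
(j₁±m₁, j₂±m₂, J±M) = (1,1,1,0,1,0)
P² = 1/3
sum k=1..1:
  [1] −1/1 = -1
S = -1
C² = P²·S² = 1/3 ; C = -0.577350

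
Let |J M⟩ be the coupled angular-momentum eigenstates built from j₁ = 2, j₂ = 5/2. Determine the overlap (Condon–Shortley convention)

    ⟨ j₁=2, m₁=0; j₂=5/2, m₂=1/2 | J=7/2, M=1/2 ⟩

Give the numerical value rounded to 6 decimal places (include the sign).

j₁+j₂−J=1  J+j₁−j₂=3  J−j₁+j₂=4  j₁+j₂+J+1=9
(j₁±m₁, j₂±m₂, J±M) = (2,2,3,2,4,3)
P² = 768/35
sum k=0..1:
  [0] +1/12 = 1/12
  [1] −1/8 = -1/8
S = -1/24
C² = P²·S² = 4/105 ; C = -0.195180

−√(4/105) ≈ -0.195180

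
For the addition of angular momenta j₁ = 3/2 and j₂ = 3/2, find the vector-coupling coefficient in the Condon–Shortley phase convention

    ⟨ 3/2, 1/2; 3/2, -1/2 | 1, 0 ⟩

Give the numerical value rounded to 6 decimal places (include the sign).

-0.223607

triangle: 2!×1!×1!/5! = 2/120
(j±m)!: 2!×1!×1!×2!×1!×1! = 4
prefactor² = (2J+1)×Δ×N² = 1/5
  k=0: +1/(0!×2!×1!×1!×0!×0!) = 1/2
  k=1: −1/(1!×1!×0!×0!×1!×1!) = -1
Σ = -1/2  ⇒  CG² = 1/5×(-1/2)² = 1/20
CG = −√(1/20) = -0.223607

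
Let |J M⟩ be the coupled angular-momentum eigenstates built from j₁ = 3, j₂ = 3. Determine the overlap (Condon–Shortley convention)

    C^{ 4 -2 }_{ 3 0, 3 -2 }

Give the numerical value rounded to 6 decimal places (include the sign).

+0.139573

j₁+j₂−J=2  J+j₁−j₂=4  J−j₁+j₂=4  j₁+j₂+J+1=11
(j₁±m₁, j₂±m₂, J±M) = (3,3,1,5,2,6)
P² = 124416/77
sum k=0..1:
  [0] +1/72 = 1/72
  [1] −1/96 = -1/96
S = 1/288
C² = P²·S² = 3/154 ; C = +0.139573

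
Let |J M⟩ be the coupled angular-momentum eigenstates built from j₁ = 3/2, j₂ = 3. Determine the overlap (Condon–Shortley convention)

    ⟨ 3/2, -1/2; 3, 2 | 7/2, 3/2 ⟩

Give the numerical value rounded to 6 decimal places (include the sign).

-0.654654

triangle: 1!*2!*5!/9! = 240/362880
(j±m)!: 1!*2!*5!*1!*5!*2! = 57600
prefactor² = (2J+1)*Δ*N² = 6400/21
  k=0: +1/(0!*1!*2!*5!*0!*0!) = 1/240
  k=1: −1/(1!*0!*1!*4!*1!*1!) = -1/24
Σ = -3/80  ⇒  CG² = 6400/21*(-3/80)² = 3/7
CG = −√(3/7) = -0.654654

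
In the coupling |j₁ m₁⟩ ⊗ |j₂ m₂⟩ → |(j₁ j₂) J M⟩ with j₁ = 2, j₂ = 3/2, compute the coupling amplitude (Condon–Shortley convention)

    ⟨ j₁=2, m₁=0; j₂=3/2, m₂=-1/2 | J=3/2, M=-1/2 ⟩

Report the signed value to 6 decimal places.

-0.447214

j₁+j₂−J=2  J+j₁−j₂=2  J−j₁+j₂=1  j₁+j₂+J+1=6
(j₁±m₁, j₂±m₂, J±M) = (2,2,1,2,1,2)
P² = 16/45
sum k=0..1:
  [0] +1/4 = 1/4
  [1] −1/1 = -1
S = -3/4
C² = P²·S² = 1/5 ; C = -0.447214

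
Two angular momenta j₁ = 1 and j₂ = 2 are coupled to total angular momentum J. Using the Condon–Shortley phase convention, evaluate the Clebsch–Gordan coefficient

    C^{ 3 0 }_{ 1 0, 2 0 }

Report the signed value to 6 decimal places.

triangle: 0!×2!×4!/7! = 48/5040
(j±m)!: 1!×1!×2!×2!×3!×3! = 144
prefactor² = (2J+1)×Δ×N² = 48/5
  k=0: +1/(0!×0!×1!×2!×1!×2!) = 1/4
Σ = 1/4  ⇒  CG² = 48/5×1/4² = 3/5
CG = +√(3/5) = +0.774597

+0.774597  (= +√(3/5))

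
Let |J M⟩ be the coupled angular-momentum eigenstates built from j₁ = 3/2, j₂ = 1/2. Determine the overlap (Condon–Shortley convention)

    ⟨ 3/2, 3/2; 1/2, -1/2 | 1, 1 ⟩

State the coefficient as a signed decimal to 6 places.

+0.866025  (= +√(3/4))

√[3·1!2!0!/4! · 3!0!0!1!2!0!] = √(3)
  +(−1)^0/∏(0,1,0,0,2,0)! = 1/2  (running 1/2)
⟨..|..⟩ = √(3)·(1/2) = +0.866025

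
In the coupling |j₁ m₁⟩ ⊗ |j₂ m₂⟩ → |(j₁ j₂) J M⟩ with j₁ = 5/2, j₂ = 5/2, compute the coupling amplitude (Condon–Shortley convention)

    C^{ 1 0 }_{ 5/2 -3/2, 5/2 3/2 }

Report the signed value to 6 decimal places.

triangle: 4!·1!·1!/7! = 24/5040
(j±m)!: 1!·4!·4!·1!·1!·1! = 576
prefactor² = (2J+1)·Δ·N² = 288/35
  k=3: −1/(3!·1!·1!·1!·0!·0!) = -1/6
  k=4: +1/(4!·0!·0!·0!·1!·1!) = 1/24
Σ = -1/8  ⇒  CG² = 288/35·(-1/8)² = 9/70
CG = −√(9/70) = -0.358569

-0.358569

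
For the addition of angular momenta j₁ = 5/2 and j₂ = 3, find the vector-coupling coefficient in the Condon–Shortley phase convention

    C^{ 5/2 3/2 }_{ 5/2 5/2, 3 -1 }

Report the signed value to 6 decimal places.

+√(2/7) ≈ +0.534522

j₁+j₂−J=3  J+j₁−j₂=2  J−j₁+j₂=3  j₁+j₂+J+1=9
(j₁±m₁, j₂±m₂, J±M) = (5,0,2,4,4,1)
P² = 1152/7
sum k=0..0:
  [0] +1/24 = 1/24
S = 1/24
C² = P²·S² = 2/7 ; C = +0.534522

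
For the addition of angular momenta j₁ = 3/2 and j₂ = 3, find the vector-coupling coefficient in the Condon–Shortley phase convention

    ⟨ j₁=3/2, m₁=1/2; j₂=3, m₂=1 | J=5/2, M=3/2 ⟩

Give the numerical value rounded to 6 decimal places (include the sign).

−√(7/20) ≈ -0.591608

j₁+j₂−J=2  J+j₁−j₂=1  J−j₁+j₂=4  j₁+j₂+J+1=8
(j₁±m₁, j₂±m₂, J±M) = (2,1,4,2,4,1)
P² = 576/35
sum k=0..1:
  [0] +1/48 = 1/48
  [1] −1/6 = -1/6
S = -7/48
C² = P²·S² = 7/20 ; C = -0.591608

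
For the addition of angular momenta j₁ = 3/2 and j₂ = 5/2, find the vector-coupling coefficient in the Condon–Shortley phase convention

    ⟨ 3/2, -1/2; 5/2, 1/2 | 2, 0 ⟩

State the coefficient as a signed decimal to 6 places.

j₁+j₂−J=2  J+j₁−j₂=1  J−j₁+j₂=3  j₁+j₂+J+1=7
(j₁±m₁, j₂±m₂, J±M) = (1,2,3,2,2,2)
P² = 8/7
sum k=1..2:
  [1] −1/2 = -1/2
  [2] +1/4 = 1/4
S = -1/4
C² = P²·S² = 1/14 ; C = -0.267261

−√(1/14) = -0.267261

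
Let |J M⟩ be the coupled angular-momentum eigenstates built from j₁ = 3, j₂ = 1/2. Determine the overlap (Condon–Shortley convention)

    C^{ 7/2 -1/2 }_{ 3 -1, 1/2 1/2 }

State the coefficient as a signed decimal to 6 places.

triangle: 0!×6!×1!/8! = 720/40320
(j±m)!: 2!×4!×1!×0!×3!×4! = 6912
prefactor² = (2J+1)×Δ×N² = 6912/7
  k=0: +1/(0!×0!×4!×1!×2!×0!) = 1/48
Σ = 1/48  ⇒  CG² = 6912/7×1/48² = 3/7
CG = +√(3/7) = +0.654654

+√(3/7) ≈ +0.654654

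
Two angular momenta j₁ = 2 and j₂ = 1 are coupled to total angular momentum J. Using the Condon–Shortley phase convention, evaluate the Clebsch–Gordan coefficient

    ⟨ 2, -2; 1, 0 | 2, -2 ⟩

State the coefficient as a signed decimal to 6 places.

√[5·1!3!1!/6! · 0!4!1!1!0!4!] = √(24)
  +(−1)^1/∏(1,0,3,0,0,1)! = -1/6  (running -1/6)
⟨..|..⟩ = √(24)·(-1/6) = -0.816497

-0.816497  (= −√(2/3))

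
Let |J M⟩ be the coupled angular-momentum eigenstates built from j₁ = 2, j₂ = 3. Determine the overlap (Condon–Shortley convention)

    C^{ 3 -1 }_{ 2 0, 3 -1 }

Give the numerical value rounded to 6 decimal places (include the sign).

-0.387298

√[7·2!2!4!/9! · 2!2!2!4!2!4!] = √(256/15)
  +(−1)^0/∏(0,2,2,2,0,2)! = 1/16  (running 1/16)
  +(−1)^1/∏(1,1,1,1,1,3)! = -1/6  (running -5/48)
  +(−1)^2/∏(2,0,0,0,2,4)! = 1/96  (running -3/32)
⟨..|..⟩ = √(256/15)·(-3/32) = -0.387298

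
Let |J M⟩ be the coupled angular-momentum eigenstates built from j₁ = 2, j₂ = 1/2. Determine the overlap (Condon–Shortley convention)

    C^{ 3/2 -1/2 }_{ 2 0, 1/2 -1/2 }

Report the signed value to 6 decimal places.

triangle: 1!×3!×0!/5! = 6/120
(j±m)!: 2!×2!×0!×1!×1!×2! = 8
prefactor² = (2J+1)×Δ×N² = 8/5
  k=0: +1/(0!×1!×2!×0!×1!×0!) = 1/2
Σ = 1/2  ⇒  CG² = 8/5×1/2² = 2/5
CG = +√(2/5) = +0.632456

+√(2/5) ≈ +0.632456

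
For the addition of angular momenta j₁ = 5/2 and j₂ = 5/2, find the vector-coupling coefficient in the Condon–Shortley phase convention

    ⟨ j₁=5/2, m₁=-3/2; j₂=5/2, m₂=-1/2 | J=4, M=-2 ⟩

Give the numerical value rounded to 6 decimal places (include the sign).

√[9·1!4!4!/10! · 1!4!2!3!2!6!] = √(20736/35)
  +(−1)^0/∏(0,1,4,2,0,2)! = 1/96  (running 1/96)
  +(−1)^1/∏(1,0,3,1,1,3)! = -1/36  (running -5/288)
⟨..|..⟩ = √(20736/35)·(-5/288) = -0.422577

−√(5/28) = -0.422577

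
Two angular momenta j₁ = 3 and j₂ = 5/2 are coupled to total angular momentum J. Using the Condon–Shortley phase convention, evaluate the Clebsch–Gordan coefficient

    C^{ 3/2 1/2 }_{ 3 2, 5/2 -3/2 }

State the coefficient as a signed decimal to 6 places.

−√(1/21) ≈ -0.218218

√[4·4!2!1!/8! · 5!1!1!4!2!1!] = √(192/7)
  +(−1)^0/∏(0,4,1,1,1,0)! = 1/24  (running 1/24)
  +(−1)^1/∏(1,3,0,0,2,1)! = -1/12  (running -1/24)
⟨..|..⟩ = √(192/7)·(-1/24) = -0.218218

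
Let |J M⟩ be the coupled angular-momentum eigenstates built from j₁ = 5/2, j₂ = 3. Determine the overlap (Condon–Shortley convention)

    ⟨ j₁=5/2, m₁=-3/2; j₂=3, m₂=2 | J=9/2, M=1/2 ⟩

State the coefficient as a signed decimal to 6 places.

−√(361/1386) ≈ -0.510355

triangle: 1!·4!·5!/11! = 2880/39916800
(j±m)!: 1!·4!·5!·1!·5!·4! = 8294400
prefactor² = (2J+1)·Δ·N² = 460800/77
  k=0: +1/(0!·1!·4!·5!·0!·0!) = 1/2880
  k=1: −1/(1!·0!·3!·4!·1!·1!) = -1/144
Σ = -19/2880  ⇒  CG² = 460800/77·(-19/2880)² = 361/1386
CG = −√(361/1386) = -0.510355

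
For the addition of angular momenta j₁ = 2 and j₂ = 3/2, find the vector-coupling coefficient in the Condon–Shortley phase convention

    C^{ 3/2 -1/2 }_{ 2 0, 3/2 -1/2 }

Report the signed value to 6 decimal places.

√[4·2!2!1!/6! · 2!2!1!2!1!2!] = √(16/45)
  +(−1)^0/∏(0,2,2,1,0,0)! = 1/4  (running 1/4)
  +(−1)^1/∏(1,1,1,0,1,1)! = -1  (running -3/4)
⟨..|..⟩ = √(16/45)·(-3/4) = -0.447214

-0.447214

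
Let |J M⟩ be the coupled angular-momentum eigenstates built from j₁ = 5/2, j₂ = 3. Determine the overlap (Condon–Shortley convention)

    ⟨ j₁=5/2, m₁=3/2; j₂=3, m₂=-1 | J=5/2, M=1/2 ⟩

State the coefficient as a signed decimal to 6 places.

triangle: 3!×2!×3!/9! = 72/362880
(j±m)!: 4!×1!×2!×4!×3!×2! = 13824
prefactor² = (2J+1)×Δ×N² = 576/35
  k=0: +1/(0!×3!×1!×2!×1!×1!) = 1/12
  k=1: −1/(1!×2!×0!×1!×2!×2!) = -1/8
Σ = -1/24  ⇒  CG² = 576/35×(-1/24)² = 1/35
CG = −√(1/35) = -0.169031

−√(1/35) = -0.169031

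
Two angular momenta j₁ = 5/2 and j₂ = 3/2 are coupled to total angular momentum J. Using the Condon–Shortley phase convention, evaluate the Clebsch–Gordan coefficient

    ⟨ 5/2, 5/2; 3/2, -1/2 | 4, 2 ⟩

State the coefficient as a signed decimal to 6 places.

√[9·0!5!3!/9! · 5!0!1!2!6!2!] = √(43200/7)
  +(−1)^0/∏(0,0,0,1,5,2)! = 1/240  (running 1/240)
⟨..|..⟩ = √(43200/7)·(1/240) = +0.327327

+√(3/28) ≈ +0.327327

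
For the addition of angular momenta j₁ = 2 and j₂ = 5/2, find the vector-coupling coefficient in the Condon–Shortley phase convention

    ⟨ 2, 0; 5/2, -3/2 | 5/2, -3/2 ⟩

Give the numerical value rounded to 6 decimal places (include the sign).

−√(1/70) ≈ -0.119523

triangle: 2!×2!×3!/8! = 24/40320
(j±m)!: 2!×2!×1!×4!×1!×4! = 2304
prefactor² = (2J+1)×Δ×N² = 288/35
  k=0: +1/(0!×2!×2!×1!×0!×2!) = 1/8
  k=1: −1/(1!×1!×1!×0!×1!×3!) = -1/6
Σ = -1/24  ⇒  CG² = 288/35×(-1/24)² = 1/70
CG = −√(1/70) = -0.119523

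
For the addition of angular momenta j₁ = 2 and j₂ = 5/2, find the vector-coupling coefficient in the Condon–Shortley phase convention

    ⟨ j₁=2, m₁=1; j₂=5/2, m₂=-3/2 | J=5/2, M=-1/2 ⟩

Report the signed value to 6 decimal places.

+√(6/35) = +0.414039

√[6·2!2!3!/8! · 3!1!1!4!2!3!] = √(216/35)
  +(−1)^0/∏(0,2,1,1,1,2)! = 1/4  (running 1/4)
  +(−1)^1/∏(1,1,0,0,2,3)! = -1/12  (running 1/6)
⟨..|..⟩ = √(216/35)·(1/6) = +0.414039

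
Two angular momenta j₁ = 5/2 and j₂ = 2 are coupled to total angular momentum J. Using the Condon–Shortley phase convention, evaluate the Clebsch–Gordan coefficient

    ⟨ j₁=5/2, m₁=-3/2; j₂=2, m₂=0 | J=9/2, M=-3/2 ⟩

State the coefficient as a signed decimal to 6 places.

+√(5/14) = +0.597614

triangle: 0!·5!·4!/10! = 2880/3628800
(j±m)!: 1!·4!·2!·2!·3!·6! = 414720
prefactor² = (2J+1)·Δ·N² = 23040/7
  k=0: +1/(0!·0!·4!·2!·1!·2!) = 1/96
Σ = 1/96  ⇒  CG² = 23040/7·1/96² = 5/14
CG = +√(5/14) = +0.597614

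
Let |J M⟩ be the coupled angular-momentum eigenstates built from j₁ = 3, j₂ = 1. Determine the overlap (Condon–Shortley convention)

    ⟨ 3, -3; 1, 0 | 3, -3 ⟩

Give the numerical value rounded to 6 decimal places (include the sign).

-0.866025

j₁+j₂−J=1  J+j₁−j₂=5  J−j₁+j₂=1  j₁+j₂+J+1=8
(j₁±m₁, j₂±m₂, J±M) = (0,6,1,1,0,6)
P² = 10800
sum k=1..1:
  [1] −1/120 = -1/120
S = -1/120
C² = P²·S² = 3/4 ; C = -0.866025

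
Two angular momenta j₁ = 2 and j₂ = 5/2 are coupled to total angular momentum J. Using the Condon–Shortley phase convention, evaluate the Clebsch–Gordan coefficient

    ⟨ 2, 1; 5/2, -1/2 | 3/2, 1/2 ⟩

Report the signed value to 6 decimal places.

−√(5/21) = -0.487950

√[4·3!1!2!/7! · 3!1!2!3!2!1!] = √(48/35)
  +(−1)^0/∏(0,3,1,2,0,0)! = 1/12  (running 1/12)
  +(−1)^1/∏(1,2,0,1,1,1)! = -1/2  (running -5/12)
⟨..|..⟩ = √(48/35)·(-5/12) = -0.487950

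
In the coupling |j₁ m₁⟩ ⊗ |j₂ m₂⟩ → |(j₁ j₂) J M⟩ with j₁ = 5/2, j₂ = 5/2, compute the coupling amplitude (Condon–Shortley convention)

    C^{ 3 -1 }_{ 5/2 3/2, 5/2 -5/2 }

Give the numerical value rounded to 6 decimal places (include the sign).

+0.577350  (= +√(1/3))

√[7·2!3!3!/9! · 4!1!0!5!2!4!] = √(192)
  +(−1)^0/∏(0,2,1,0,2,3)! = 1/24  (running 1/24)
⟨..|..⟩ = √(192)·(1/24) = +0.577350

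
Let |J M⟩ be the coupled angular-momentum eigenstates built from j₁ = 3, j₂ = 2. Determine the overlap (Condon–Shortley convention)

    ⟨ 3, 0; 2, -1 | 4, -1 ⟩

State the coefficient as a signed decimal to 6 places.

√[9·1!5!3!/10! · 3!3!1!3!3!5!] = √(1944/7)
  +(−1)^0/∏(0,1,3,1,2,2)! = 1/24  (running 1/24)
  +(−1)^1/∏(1,0,2,0,3,3)! = -1/72  (running 1/36)
⟨..|..⟩ = √(1944/7)·(1/36) = +0.462910

+√(3/14) ≈ +0.462910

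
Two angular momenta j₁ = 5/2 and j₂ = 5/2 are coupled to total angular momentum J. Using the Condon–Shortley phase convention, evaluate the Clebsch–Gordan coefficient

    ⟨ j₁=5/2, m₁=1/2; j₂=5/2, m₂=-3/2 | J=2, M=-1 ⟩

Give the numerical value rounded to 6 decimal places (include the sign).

√[5·3!2!2!/8! · 3!2!1!4!1!3!] = √(36/7)
  +(−1)^0/∏(0,3,2,1,0,1)! = 1/12  (running 1/12)
  +(−1)^1/∏(1,2,1,0,1,2)! = -1/4  (running -1/6)
⟨..|..⟩ = √(36/7)·(-1/6) = -0.377964

-0.377964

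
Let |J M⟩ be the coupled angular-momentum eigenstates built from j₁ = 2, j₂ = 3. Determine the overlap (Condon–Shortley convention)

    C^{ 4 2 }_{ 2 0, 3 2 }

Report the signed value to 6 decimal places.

j₁+j₂−J=1  J+j₁−j₂=3  J−j₁+j₂=5  j₁+j₂+J+1=10
(j₁±m₁, j₂±m₂, J±M) = (2,2,5,1,6,2)
P² = 8640/7
sum k=0..1:
  [0] +1/240 = 1/240
  [1] −1/48 = -1/48
S = -1/60
C² = P²·S² = 12/35 ; C = -0.585540

-0.585540  (= −√(12/35))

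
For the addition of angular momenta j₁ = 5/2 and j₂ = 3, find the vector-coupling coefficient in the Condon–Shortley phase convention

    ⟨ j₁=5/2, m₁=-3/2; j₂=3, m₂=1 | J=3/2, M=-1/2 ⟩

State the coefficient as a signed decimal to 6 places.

triangle: 4!*1!*2!/8! = 48/40320
(j±m)!: 1!*4!*4!*2!*1!*2! = 2304
prefactor² = (2J+1)*Δ*N² = 384/35
  k=3: −1/(3!*1!*1!*1!*0!*1!) = -1/6
  k=4: +1/(4!*0!*0!*0!*1!*2!) = 1/48
Σ = -7/48  ⇒  CG² = 384/35*(-7/48)² = 7/30
CG = −√(7/30) = -0.483046

−√(7/30) = -0.483046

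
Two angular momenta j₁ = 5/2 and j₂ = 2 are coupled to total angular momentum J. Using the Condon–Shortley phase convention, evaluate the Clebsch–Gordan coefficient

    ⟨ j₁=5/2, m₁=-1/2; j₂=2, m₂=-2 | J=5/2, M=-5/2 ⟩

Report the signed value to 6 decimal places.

+0.462910

√[6·2!3!2!/8! · 2!3!0!4!0!5!] = √(864/7)
  +(−1)^0/∏(0,2,3,0,0,2)! = 1/24  (running 1/24)
⟨..|..⟩ = √(864/7)·(1/24) = +0.462910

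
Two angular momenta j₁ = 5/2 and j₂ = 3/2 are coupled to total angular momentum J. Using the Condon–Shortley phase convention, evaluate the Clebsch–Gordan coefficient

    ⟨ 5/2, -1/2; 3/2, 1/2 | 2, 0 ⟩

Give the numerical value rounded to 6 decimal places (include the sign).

-0.267261  (= −√(1/14))

j₁+j₂−J=2  J+j₁−j₂=3  J−j₁+j₂=1  j₁+j₂+J+1=7
(j₁±m₁, j₂±m₂, J±M) = (2,3,2,1,2,2)
P² = 8/7
sum k=1..2:
  [1] −1/2 = -1/2
  [2] +1/4 = 1/4
S = -1/4
C² = P²·S² = 1/14 ; C = -0.267261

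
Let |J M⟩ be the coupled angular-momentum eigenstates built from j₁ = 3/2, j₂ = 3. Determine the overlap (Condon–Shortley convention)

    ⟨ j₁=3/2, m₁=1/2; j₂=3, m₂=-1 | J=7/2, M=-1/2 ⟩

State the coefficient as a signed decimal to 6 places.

+0.534522

triangle: 1!×2!×5!/9! = 240/362880
(j±m)!: 2!×1!×2!×4!×3!×4! = 13824
prefactor² = (2J+1)×Δ×N² = 512/7
  k=0: +1/(0!×1!×1!×2!×1!×3!) = 1/12
  k=1: −1/(1!×0!×0!×1!×2!×4!) = -1/48
Σ = 1/16  ⇒  CG² = 512/7×1/16² = 2/7
CG = +√(2/7) = +0.534522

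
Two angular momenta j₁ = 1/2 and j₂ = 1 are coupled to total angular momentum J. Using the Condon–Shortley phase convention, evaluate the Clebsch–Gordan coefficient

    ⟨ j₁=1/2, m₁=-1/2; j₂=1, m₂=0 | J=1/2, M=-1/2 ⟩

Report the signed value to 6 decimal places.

-0.577350

√[2·1!0!1!/3! · 0!1!1!1!0!1!] = √(1/3)
  +(−1)^1/∏(1,0,0,0,0,1)! = -1  (running -1)
⟨..|..⟩ = √(1/3)·(-1) = -0.577350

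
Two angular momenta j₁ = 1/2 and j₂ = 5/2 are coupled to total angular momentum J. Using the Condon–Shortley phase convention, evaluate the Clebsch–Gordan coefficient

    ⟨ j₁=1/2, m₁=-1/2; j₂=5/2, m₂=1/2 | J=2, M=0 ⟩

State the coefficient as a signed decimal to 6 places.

-0.707107  (= −√(1/2))

j₁+j₂−J=1  J+j₁−j₂=0  J−j₁+j₂=4  j₁+j₂+J+1=6
(j₁±m₁, j₂±m₂, J±M) = (0,1,3,2,2,2)
P² = 8
sum k=1..1:
  [1] −1/4 = -1/4
S = -1/4
C² = P²·S² = 1/2 ; C = -0.707107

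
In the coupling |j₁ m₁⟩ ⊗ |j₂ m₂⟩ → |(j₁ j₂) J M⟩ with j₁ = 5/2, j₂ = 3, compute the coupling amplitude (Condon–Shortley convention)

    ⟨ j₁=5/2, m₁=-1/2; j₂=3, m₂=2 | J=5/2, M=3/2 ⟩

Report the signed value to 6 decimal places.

+0.267261  (= +√(1/14))

√[6·3!2!3!/9! · 2!3!5!1!4!1!] = √(288/7)
  +(−1)^2/∏(2,1,1,3,1,0)! = 1/12  (running 1/12)
  +(−1)^3/∏(3,0,0,2,2,1)! = -1/24  (running 1/24)
⟨..|..⟩ = √(288/7)·(1/24) = +0.267261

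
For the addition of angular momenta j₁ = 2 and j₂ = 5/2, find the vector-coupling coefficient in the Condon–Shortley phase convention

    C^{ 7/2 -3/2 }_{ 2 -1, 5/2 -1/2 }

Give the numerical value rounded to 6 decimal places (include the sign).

-0.308607

√[8·1!3!4!/9! · 1!3!2!3!2!5!] = √(384/7)
  +(−1)^0/∏(0,1,3,2,0,2)! = 1/24  (running 1/24)
  +(−1)^1/∏(1,0,2,1,1,3)! = -1/12  (running -1/24)
⟨..|..⟩ = √(384/7)·(-1/24) = -0.308607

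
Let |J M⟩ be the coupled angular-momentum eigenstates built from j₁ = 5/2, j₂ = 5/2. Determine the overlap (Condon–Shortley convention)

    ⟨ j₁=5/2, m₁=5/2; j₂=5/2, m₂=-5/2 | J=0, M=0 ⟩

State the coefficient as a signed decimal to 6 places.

j₁+j₂−J=5  J+j₁−j₂=0  J−j₁+j₂=0  j₁+j₂+J+1=6
(j₁±m₁, j₂±m₂, J±M) = (5,0,0,5,0,0)
P² = 2400
sum k=0..0:
  [0] +1/120 = 1/120
S = 1/120
C² = P²·S² = 1/6 ; C = +0.408248

+0.408248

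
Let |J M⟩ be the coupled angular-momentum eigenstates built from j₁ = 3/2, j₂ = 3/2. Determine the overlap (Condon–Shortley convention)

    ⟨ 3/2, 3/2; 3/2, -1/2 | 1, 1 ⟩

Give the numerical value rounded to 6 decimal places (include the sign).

√[3·2!1!1!/5! · 3!0!1!2!2!0!] = √(6/5)
  +(−1)^0/∏(0,2,0,1,1,0)! = 1/2  (running 1/2)
⟨..|..⟩ = √(6/5)·(1/2) = +0.547723

+√(3/10) = +0.547723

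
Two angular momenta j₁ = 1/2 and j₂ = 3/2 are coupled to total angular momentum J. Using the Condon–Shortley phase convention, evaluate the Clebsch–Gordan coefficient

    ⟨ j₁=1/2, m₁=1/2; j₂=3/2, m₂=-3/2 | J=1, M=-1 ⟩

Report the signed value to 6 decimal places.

+√(3/4) = +0.866025

triangle: 1!·0!·2!/4! = 2/24
(j±m)!: 1!·0!·0!·3!·0!·2! = 12
prefactor² = (2J+1)·Δ·N² = 3
  k=0: +1/(0!·1!·0!·0!·0!·2!) = 1/2
Σ = 1/2  ⇒  CG² = 3·1/2² = 3/4
CG = +√(3/4) = +0.866025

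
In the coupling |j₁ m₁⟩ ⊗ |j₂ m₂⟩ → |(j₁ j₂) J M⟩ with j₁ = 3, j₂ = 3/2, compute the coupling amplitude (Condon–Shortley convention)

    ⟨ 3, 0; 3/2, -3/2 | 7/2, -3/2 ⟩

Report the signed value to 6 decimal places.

+0.690066

√[8·1!5!2!/9! · 3!3!0!3!2!5!] = √(1920/7)
  +(−1)^0/∏(0,1,3,0,2,2)! = 1/24  (running 1/24)
⟨..|..⟩ = √(1920/7)·(1/24) = +0.690066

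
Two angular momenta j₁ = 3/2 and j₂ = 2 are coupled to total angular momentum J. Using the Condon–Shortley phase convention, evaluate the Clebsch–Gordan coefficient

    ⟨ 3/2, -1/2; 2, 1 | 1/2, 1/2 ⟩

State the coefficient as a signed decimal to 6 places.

triangle: 3!*0!*1!/5! = 6/120
(j±m)!: 1!*2!*3!*1!*1!*0! = 12
prefactor² = (2J+1)*Δ*N² = 6/5
  k=2: +1/(2!*1!*0!*1!*0!*0!) = 1/2
Σ = 1/2  ⇒  CG² = 6/5*1/2² = 3/10
CG = +√(3/10) = +0.547723

+0.547723  (= +√(3/10))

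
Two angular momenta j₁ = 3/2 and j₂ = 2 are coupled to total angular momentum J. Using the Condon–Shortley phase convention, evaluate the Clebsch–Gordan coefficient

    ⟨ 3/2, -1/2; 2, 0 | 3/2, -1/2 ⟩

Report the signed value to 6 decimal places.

−√(1/5) = -0.447214

j₁+j₂−J=2  J+j₁−j₂=1  J−j₁+j₂=2  j₁+j₂+J+1=6
(j₁±m₁, j₂±m₂, J±M) = (1,2,2,2,1,2)
P² = 16/45
sum k=1..2:
  [1] −1/1 = -1
  [2] +1/4 = 1/4
S = -3/4
C² = P²·S² = 1/5 ; C = -0.447214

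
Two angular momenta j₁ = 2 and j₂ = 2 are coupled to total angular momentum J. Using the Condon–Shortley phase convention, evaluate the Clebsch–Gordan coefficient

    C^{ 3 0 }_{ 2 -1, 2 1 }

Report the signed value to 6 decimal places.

j₁+j₂−J=1  J+j₁−j₂=3  J−j₁+j₂=3  j₁+j₂+J+1=8
(j₁±m₁, j₂±m₂, J±M) = (1,3,3,1,3,3)
P² = 81/10
sum k=0..1:
  [0] +1/36 = 1/36
  [1] −1/4 = -1/4
S = -2/9
C² = P²·S² = 2/5 ; C = -0.632456

-0.632456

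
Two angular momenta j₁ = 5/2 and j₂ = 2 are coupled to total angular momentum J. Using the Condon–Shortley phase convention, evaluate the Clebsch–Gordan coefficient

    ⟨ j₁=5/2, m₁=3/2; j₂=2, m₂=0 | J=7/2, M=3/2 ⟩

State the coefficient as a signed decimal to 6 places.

+0.534522  (= +√(2/7))

j₁+j₂−J=1  J+j₁−j₂=4  J−j₁+j₂=3  j₁+j₂+J+1=9
(j₁±m₁, j₂±m₂, J±M) = (4,1,2,2,5,2)
P² = 512/7
sum k=0..1:
  [0] +1/12 = 1/12
  [1] −1/48 = -1/48
S = 1/16
C² = P²·S² = 2/7 ; C = +0.534522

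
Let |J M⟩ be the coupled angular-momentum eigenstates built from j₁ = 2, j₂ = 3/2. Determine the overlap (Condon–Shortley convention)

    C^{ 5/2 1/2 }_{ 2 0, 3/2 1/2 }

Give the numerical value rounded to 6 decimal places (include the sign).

j₁+j₂−J=1  J+j₁−j₂=3  J−j₁+j₂=2  j₁+j₂+J+1=7
(j₁±m₁, j₂±m₂, J±M) = (2,2,2,1,3,2)
P² = 48/35
sum k=0..1:
  [0] +1/4 = 1/4
  [1] −1/2 = -1/2
S = -1/4
C² = P²·S² = 3/35 ; C = -0.292770

−√(3/35) ≈ -0.292770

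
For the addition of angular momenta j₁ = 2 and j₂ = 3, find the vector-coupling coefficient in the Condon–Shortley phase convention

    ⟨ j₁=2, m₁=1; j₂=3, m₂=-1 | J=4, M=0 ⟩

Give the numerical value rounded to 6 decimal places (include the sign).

+0.597614  (= +√(5/14))

j₁+j₂−J=1  J+j₁−j₂=3  J−j₁+j₂=5  j₁+j₂+J+1=10
(j₁±m₁, j₂±m₂, J±M) = (3,1,2,4,4,4)
P² = 10368/35
sum k=0..1:
  [0] +1/24 = 1/24
  [1] −1/144 = -1/144
S = 5/144
C² = P²·S² = 5/14 ; C = +0.597614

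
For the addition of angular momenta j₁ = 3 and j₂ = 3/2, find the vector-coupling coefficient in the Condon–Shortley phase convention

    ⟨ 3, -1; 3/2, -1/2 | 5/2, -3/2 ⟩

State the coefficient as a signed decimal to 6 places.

-0.591608  (= −√(7/20))

j₁+j₂−J=2  J+j₁−j₂=4  J−j₁+j₂=1  j₁+j₂+J+1=8
(j₁±m₁, j₂±m₂, J±M) = (2,4,1,2,1,4)
P² = 576/35
sum k=0..1:
  [0] +1/48 = 1/48
  [1] −1/6 = -1/6
S = -7/48
C² = P²·S² = 7/20 ; C = -0.591608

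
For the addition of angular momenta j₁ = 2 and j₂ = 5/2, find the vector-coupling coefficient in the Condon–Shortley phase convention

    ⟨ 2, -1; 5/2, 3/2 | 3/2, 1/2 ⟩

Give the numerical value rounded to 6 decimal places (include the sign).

√[4·3!1!2!/7! · 1!3!4!1!2!1!] = √(96/35)
  +(−1)^2/∏(2,1,1,2,0,0)! = 1/4  (running 1/4)
  +(−1)^3/∏(3,0,0,1,1,1)! = -1/6  (running 1/12)
⟨..|..⟩ = √(96/35)·(1/12) = +0.138013

+√(2/105) ≈ +0.138013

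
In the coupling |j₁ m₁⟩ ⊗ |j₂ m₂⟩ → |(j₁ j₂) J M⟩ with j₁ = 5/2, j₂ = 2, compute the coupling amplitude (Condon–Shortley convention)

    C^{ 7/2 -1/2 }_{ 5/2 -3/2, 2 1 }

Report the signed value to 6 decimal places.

−√(121/315) ≈ -0.619780

√[8·1!4!3!/9! · 1!4!3!1!3!4!] = √(2304/35)
  +(−1)^0/∏(0,1,4,3,0,0)! = 1/144  (running 1/144)
  +(−1)^1/∏(1,0,3,2,1,1)! = -1/12  (running -11/144)
⟨..|..⟩ = √(2304/35)·(-11/144) = -0.619780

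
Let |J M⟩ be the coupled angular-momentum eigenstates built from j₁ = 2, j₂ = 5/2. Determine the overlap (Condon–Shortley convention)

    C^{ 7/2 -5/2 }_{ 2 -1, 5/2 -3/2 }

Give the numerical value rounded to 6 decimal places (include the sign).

j₁+j₂−J=1  J+j₁−j₂=3  J−j₁+j₂=4  j₁+j₂+J+1=9
(j₁±m₁, j₂±m₂, J±M) = (1,3,1,4,1,6)
P² = 2304/7
sum k=0..1:
  [0] +1/36 = 1/36
  [1] −1/48 = -1/48
S = 1/144
C² = P²·S² = 1/63 ; C = +0.125988

+0.125988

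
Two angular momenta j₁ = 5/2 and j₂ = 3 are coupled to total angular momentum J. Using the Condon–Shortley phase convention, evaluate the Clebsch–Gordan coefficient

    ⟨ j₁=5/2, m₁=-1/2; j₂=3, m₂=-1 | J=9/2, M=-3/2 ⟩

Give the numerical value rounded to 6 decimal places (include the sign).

√[10·1!4!5!/11! · 2!3!2!4!3!6!] = √(138240/77)
  +(−1)^0/∏(0,1,3,2,1,3)! = 1/72  (running 1/72)
  +(−1)^1/∏(1,0,2,1,2,4)! = -1/96  (running 1/288)
⟨..|..⟩ = √(138240/77)·(1/288) = +0.147122

+0.147122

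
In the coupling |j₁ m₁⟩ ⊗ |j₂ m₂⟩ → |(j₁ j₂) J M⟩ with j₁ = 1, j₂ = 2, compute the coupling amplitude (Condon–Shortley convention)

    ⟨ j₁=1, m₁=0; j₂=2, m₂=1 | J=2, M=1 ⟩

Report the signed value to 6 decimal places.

j₁+j₂−J=1  J+j₁−j₂=1  J−j₁+j₂=3  j₁+j₂+J+1=6
(j₁±m₁, j₂±m₂, J±M) = (1,1,3,1,3,1)
P² = 3/2
sum k=0..1:
  [0] +1/6 = 1/6
  [1] −1/2 = -1/2
S = -1/3
C² = P²·S² = 1/6 ; C = -0.408248

−√(1/6) ≈ -0.408248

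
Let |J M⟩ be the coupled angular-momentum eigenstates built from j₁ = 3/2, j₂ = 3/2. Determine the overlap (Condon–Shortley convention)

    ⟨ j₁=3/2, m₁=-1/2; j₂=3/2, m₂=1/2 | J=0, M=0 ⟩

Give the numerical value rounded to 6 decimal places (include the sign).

+0.500000  (= +√(1/4))

√[1·3!0!0!/4! · 1!2!2!1!0!0!] = √(1)
  +(−1)^2/∏(2,1,0,0,0,0)! = 1/2  (running 1/2)
⟨..|..⟩ = √(1)·(1/2) = +0.500000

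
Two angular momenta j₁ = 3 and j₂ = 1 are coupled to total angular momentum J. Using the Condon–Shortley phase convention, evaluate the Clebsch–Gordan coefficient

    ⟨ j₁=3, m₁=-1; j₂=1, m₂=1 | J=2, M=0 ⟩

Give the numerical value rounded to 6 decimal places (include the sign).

triangle: 2!·4!·0!/7! = 48/5040
(j±m)!: 2!·4!·2!·0!·2!·2! = 384
prefactor² = (2J+1)·Δ·N² = 128/7
  k=2: +1/(2!·0!·2!·0!·2!·0!) = 1/8
Σ = 1/8  ⇒  CG² = 128/7·1/8² = 2/7
CG = +√(2/7) = +0.534522

+0.534522  (= +√(2/7))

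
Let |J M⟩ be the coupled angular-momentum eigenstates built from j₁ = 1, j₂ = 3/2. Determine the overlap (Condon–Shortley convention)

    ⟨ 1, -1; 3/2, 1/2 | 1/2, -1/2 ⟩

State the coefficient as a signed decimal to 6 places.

+√(1/6) = +0.408248

triangle: 2!*0!*1!/4! = 2/24
(j±m)!: 0!*2!*2!*1!*0!*1! = 4
prefactor² = (2J+1)*Δ*N² = 2/3
  k=2: +1/(2!*0!*0!*0!*0!*1!) = 1/2
Σ = 1/2  ⇒  CG² = 2/3*1/2² = 1/6
CG = +√(1/6) = +0.408248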